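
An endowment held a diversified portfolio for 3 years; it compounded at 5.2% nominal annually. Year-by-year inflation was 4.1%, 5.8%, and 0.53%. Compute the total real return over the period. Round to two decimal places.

Cumulative inflation factor: 1.041 × 1.058 × 1.0053 ≈ 1.10722.
Nominal growth factor: 1.16425. Real growth factor = 1.16425 / 1.10722 ≈ 1.05151.
Total real return ≈ 5.1514%.

5.15%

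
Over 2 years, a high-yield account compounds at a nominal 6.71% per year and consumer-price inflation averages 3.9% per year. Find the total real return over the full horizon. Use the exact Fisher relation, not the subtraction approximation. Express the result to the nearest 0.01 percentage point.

The annual real rate is (1+6.71%)/(1+3.9%) − 1 = 2.7045%.
Compounded over 2 years: (1 + 0.027045)^2 − 1 ≈ 0.05482.

5.48%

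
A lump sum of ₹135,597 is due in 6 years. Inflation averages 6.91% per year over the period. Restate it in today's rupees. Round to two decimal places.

₹90,811.34

Price-level factor over 6 years: (1 + 6.91%)^6 ≈ 1.4931724808.
Purchasing power today: ₹135,597 divided by that factor.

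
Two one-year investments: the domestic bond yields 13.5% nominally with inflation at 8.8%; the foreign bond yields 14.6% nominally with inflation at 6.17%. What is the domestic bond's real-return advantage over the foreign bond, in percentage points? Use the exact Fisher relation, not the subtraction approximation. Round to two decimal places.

The domestic bond real return: 1.135/1.088 − 1 = 4.320%.
The foreign bond real return: 1.146/1.0617 − 1 = 7.940%.
Difference: 4.320 − 7.940 = -3.620 pp.

-3.62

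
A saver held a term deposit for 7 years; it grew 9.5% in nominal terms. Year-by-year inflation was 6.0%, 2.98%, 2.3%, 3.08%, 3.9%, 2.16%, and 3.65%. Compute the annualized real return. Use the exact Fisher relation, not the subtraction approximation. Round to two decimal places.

-2.06%

Cumulative inflation factor: 1.060 × 1.0298 × 1.023 × 1.0308 × 1.039 × 1.0216 × 1.0365 ≈ 1.26641.
Nominal growth factor: 1.09500. Real growth factor = 1.09500 / 1.26641 ≈ 0.86465.
Annualized: 0.86465^(1/7) − 1 ≈ -0.02056.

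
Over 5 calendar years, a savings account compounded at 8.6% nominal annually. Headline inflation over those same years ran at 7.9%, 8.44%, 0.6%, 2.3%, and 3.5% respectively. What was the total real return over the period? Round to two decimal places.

21.21%

Cumulative inflation factor: 1.079 × 1.0844 × 1.006 × 1.023 × 1.035 ≈ 1.24631.
Nominal growth factor: 1.51060. Real growth factor = 1.51060 / 1.24631 ≈ 1.21206.
Total real return ≈ 21.2060%.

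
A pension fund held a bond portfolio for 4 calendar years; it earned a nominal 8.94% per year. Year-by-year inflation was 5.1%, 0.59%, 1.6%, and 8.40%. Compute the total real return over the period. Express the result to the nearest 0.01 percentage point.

Cumulative inflation factor: 1.051 × 1.0059 × 1.016 × 1.0840 ≈ 1.16434.
Nominal growth factor: 1.40848. Real growth factor = 1.40848 / 1.16434 ≈ 1.20968.
Total real return ≈ 20.9676%.

20.97%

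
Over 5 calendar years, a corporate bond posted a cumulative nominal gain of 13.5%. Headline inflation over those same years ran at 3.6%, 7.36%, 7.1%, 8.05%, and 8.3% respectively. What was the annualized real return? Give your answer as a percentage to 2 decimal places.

Cumulative inflation factor: 1.036 × 1.0736 × 1.071 × 1.0805 × 1.083 ≈ 1.39394.
Nominal growth factor: 1.13500. Real growth factor = 1.13500 / 1.39394 ≈ 0.81424.
Annualized: 0.81424^(1/5) − 1 ≈ -0.04027.

-4.03%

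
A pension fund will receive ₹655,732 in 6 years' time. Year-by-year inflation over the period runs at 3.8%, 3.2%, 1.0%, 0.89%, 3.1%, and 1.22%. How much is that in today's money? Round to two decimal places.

Price-level factor over 6 years: 1.038 × 1.032 × 1.010 × 1.0089 × 1.031 × 1.0122 ≈ 1.1391254239.
Purchasing power today: ₹655,732 divided by that factor.

₹575,645.13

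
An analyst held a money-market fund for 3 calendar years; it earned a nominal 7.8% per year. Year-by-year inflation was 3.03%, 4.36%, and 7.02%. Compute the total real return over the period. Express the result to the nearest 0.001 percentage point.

Cumulative inflation factor: 1.0303 × 1.0436 × 1.0702 ≈ 1.15070.
Nominal growth factor: 1.25273. Real growth factor = 1.25273 / 1.15070 ≈ 1.08866.
Total real return ≈ 8.8663%.

8.866%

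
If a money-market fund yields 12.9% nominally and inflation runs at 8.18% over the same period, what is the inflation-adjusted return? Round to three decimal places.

Real return via the Fisher equation: (1 + 12.9%)/(1 + 8.18%) − 1 = 1.129/1.0818 − 1 ≈ 0.04363.

4.363%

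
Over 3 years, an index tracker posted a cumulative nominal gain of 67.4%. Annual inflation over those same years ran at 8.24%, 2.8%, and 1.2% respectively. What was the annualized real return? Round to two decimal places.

Cumulative inflation factor: 1.0824 × 1.028 × 1.012 ≈ 1.12606.
Nominal growth factor: 1.67400. Real growth factor = 1.67400 / 1.12606 ≈ 1.48660.
Annualized: 1.48660^(1/3) − 1 ≈ 0.14130.

14.13%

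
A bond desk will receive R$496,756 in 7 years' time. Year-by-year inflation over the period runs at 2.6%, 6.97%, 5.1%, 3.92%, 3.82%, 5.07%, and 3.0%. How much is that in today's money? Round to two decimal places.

Price-level factor over 7 years: 1.026 × 1.0697 × 1.051 × 1.0392 × 1.0382 × 1.0507 × 1.030 ≈ 1.3468157676.
Purchasing power today: R$496,756 divided by that factor.

R$368,837.38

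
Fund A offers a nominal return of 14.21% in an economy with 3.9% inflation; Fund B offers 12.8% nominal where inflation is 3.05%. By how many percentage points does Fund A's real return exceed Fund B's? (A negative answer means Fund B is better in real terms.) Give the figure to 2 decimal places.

Fund A real return: 1.1421/1.039 − 1 = 9.923%.
Fund B real return: 1.128/1.0305 − 1 = 9.461%.
Difference: 9.923 − 9.461 = 0.462 pp.

0.46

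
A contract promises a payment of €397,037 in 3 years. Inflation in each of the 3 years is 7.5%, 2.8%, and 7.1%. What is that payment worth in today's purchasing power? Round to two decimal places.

Price-level factor over 3 years: 1.075 × 1.028 × 1.071 = 1.1835621.
Purchasing power today: €397,037 divided by that factor.

€335,459.37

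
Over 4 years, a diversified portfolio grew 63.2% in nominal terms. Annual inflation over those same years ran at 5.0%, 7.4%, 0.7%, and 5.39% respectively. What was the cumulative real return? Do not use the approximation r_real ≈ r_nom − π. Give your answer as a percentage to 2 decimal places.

36.36%

Cumulative inflation factor: 1.050 × 1.074 × 1.007 × 1.0539 ≈ 1.19680.
Nominal growth factor: 1.63200. Real growth factor = 1.63200 / 1.19680 ≈ 1.36363.
Total real return ≈ 36.3634%.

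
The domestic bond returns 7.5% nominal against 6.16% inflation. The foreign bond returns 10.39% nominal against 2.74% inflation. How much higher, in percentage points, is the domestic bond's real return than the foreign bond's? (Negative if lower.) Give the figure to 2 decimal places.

-6.18

The domestic bond real return: 1.075/1.0616 − 1 = 1.262%.
The foreign bond real return: 1.1039/1.0274 − 1 = 7.446%.
Difference: 1.262 − 7.446 = -6.184 pp.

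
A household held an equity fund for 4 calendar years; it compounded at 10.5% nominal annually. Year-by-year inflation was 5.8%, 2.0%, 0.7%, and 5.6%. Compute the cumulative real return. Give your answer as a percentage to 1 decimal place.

29.9%

Cumulative inflation factor: 1.058 × 1.020 × 1.007 × 1.056 ≈ 1.14757.
Nominal growth factor: 1.49090. Real growth factor = 1.49090 / 1.14757 ≈ 1.29918.
Total real return ≈ 29.9182%.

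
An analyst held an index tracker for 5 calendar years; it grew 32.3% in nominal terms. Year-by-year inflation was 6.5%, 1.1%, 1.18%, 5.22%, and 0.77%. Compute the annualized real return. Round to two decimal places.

Cumulative inflation factor: 1.065 × 1.011 × 1.0118 × 1.0522 × 1.0077 ≈ 1.15511.
Nominal growth factor: 1.32300. Real growth factor = 1.32300 / 1.15511 ≈ 1.14534.
Annualized: 1.14534^(1/5) − 1 ≈ 0.02751.

2.75%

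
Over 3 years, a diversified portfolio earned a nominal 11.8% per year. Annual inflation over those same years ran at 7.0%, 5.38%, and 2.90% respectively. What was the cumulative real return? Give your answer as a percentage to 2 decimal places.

Cumulative inflation factor: 1.070 × 1.0538 × 1.0290 ≈ 1.16027.
Nominal growth factor: 1.39742. Real growth factor = 1.39742 / 1.16027 ≈ 1.20439.
Total real return ≈ 20.4393%.

20.44%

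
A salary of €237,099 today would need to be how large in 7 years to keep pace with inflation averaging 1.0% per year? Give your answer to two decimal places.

€254,202.22

Cumulative price-level factor: (1+1.0%)^7 ≈ 1.0721353521.
Multiplying €237,099 by the price-level factor gives the future nominal sum.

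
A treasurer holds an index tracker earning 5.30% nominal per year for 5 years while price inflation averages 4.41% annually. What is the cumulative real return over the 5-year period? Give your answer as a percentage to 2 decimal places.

4.34%

The annual real rate is (1+5.30%)/(1+4.41%) − 1 = 0.8524%.
Compounded over 5 years: (1 + 0.008524)^5 − 1 ≈ 0.04335.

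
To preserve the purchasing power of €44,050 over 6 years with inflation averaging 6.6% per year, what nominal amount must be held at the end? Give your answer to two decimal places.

€64,638.18

Cumulative price-level factor: (1+6.6%)^6 ≈ 1.4673821377.
The nominal amount required is €44,050 scaled up by that factor.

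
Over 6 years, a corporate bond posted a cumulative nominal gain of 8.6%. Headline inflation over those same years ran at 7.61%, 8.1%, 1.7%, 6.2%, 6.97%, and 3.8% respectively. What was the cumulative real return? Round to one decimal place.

Cumulative inflation factor: 1.0761 × 1.081 × 1.017 × 1.062 × 1.0697 × 1.038 ≈ 1.39503.
Nominal growth factor: 1.08600. Real growth factor = 1.08600 / 1.39503 ≈ 0.77848.
Total real return ≈ -22.1521%.

-22.2%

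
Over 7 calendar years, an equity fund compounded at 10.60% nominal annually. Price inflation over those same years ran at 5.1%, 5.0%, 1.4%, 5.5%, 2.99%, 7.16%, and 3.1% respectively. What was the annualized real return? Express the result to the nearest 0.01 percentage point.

Cumulative inflation factor: 1.051 × 1.050 × 1.014 × 1.055 × 1.0299 × 1.0716 × 1.031 ≈ 1.34329.
Nominal growth factor: 2.02435. Real growth factor = 2.02435 / 1.34329 ≈ 1.50701.
Annualized: 1.50701^(1/7) − 1 ≈ 0.06034.

6.03%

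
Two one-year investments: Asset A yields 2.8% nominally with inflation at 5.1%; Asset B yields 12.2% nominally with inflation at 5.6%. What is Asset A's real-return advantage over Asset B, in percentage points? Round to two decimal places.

Asset A real return: 1.028/1.051 − 1 = -2.188%.
Asset B real return: 1.122/1.056 − 1 = 6.250%.
Difference: -2.188 − 6.250 = -8.438 pp.

-8.44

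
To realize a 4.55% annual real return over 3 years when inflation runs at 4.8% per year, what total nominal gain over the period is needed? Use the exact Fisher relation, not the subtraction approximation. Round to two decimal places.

31.54%

Required annual nominal rate: (1+4.55%)(1+4.8%) − 1 = 9.5684%.
Cumulative over 3 years: (1 + 0.095684)^3 − 1 ≈ 0.31539.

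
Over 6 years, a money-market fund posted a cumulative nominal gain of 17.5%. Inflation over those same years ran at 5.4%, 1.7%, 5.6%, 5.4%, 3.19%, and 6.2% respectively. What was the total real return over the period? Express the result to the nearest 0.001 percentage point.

-10.131%

Cumulative inflation factor: 1.054 × 1.017 × 1.056 × 1.054 × 1.0319 × 1.062 ≈ 1.30746.
Nominal growth factor: 1.17500. Real growth factor = 1.17500 / 1.30746 ≈ 0.89869.
Total real return ≈ -10.1311%.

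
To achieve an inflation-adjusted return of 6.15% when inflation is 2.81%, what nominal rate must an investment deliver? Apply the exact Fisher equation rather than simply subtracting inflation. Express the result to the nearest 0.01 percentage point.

By the Fisher equation, 1 + r_nom = (1 + 6.15%)(1 + 2.81%) = 1.0615 × 1.0281 = 1.09132815.
So r_nom = 9.132815%.

9.13%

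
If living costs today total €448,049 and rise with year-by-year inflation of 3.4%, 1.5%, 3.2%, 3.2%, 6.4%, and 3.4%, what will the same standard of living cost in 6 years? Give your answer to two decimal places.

€550,977.23

Cumulative price-level factor: 1.034 × 1.015 × 1.032 × 1.032 × 1.064 × 1.034 ≈ 1.2297253967.
Multiplying €448,049 by the price-level factor gives the future nominal sum.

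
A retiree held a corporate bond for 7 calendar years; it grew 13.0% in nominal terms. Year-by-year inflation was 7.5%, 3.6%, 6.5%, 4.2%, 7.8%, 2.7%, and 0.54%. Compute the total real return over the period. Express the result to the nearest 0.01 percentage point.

-17.86%

Cumulative inflation factor: 1.075 × 1.036 × 1.065 × 1.042 × 1.078 × 1.027 × 1.0054 ≈ 1.37567.
Nominal growth factor: 1.13000. Real growth factor = 1.13000 / 1.37567 ≈ 0.82142.
Total real return ≈ -17.8581%.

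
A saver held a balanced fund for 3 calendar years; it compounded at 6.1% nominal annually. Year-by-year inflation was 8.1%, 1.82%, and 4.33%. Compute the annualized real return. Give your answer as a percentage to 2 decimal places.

Cumulative inflation factor: 1.081 × 1.0182 × 1.0433 ≈ 1.14833.
Nominal growth factor: 1.19439. Real growth factor = 1.19439 / 1.14833 ≈ 1.04011.
Annualized: 1.04011^(1/3) − 1 ≈ 0.01319.

1.32%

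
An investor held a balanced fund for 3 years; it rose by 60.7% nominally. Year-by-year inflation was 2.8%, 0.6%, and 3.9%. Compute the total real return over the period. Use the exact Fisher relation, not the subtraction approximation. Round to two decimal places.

Cumulative inflation factor: 1.028 × 1.006 × 1.039 ≈ 1.07450.
Nominal growth factor: 1.60700. Real growth factor = 1.60700 / 1.07450 ≈ 1.49558.
Total real return ≈ 49.5579%.

49.56%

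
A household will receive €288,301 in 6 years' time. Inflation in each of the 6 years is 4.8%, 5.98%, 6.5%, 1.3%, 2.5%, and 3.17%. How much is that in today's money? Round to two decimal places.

€227,522.63

Price-level factor over 6 years: 1.048 × 1.0598 × 1.065 × 1.013 × 1.025 × 1.0317 ≈ 1.2671310903.
Purchasing power today: €288,301 divided by that factor.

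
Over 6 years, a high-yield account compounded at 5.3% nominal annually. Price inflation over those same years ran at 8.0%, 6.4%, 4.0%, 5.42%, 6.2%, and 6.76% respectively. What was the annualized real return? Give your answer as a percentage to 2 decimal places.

Cumulative inflation factor: 1.080 × 1.064 × 1.040 × 1.0542 × 1.062 × 1.0676 ≈ 1.42842.
Nominal growth factor: 1.36323. Real growth factor = 1.36323 / 1.42842 ≈ 0.95437.
Annualized: 0.95437^(1/6) − 1 ≈ -0.00775.

-0.78%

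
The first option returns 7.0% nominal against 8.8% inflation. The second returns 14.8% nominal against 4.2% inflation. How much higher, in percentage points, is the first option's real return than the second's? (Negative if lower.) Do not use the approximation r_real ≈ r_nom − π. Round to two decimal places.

-11.83

The first option real return: 1.070/1.088 − 1 = -1.654%.
The second real return: 1.148/1.042 − 1 = 10.173%.
Difference: -1.654 − 10.173 = -11.827 pp.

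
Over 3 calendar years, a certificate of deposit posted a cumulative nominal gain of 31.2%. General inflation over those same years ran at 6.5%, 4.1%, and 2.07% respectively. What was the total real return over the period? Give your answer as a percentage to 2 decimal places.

15.94%

Cumulative inflation factor: 1.065 × 1.041 × 1.0207 ≈ 1.13161.
Nominal growth factor: 1.31200. Real growth factor = 1.31200 / 1.13161 ≈ 1.15941.
Total real return ≈ 15.9406%.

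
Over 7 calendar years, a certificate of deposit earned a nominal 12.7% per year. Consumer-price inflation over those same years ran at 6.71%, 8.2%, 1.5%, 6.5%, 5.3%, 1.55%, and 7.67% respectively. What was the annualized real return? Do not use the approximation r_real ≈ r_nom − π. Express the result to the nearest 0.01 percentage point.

Cumulative inflation factor: 1.0671 × 1.082 × 1.015 × 1.065 × 1.053 × 1.0155 × 1.0767 ≈ 1.43698.
Nominal growth factor: 2.30923. Real growth factor = 2.30923 / 1.43698 ≈ 1.60700.
Annualized: 1.60700^(1/7) − 1 ≈ 0.07012.

7.01%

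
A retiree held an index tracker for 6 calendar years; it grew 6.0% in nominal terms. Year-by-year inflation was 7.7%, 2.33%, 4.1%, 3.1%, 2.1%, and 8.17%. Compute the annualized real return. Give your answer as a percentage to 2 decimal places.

Cumulative inflation factor: 1.077 × 1.0233 × 1.041 × 1.031 × 1.021 × 1.0817 ≈ 1.30635.
Nominal growth factor: 1.06000. Real growth factor = 1.06000 / 1.30635 ≈ 0.81142.
Annualized: 0.81142^(1/6) − 1 ≈ -0.03423.

-3.42%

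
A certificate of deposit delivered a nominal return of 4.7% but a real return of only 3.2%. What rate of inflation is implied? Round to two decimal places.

From (1+r_nom) = (1+r_real)(1+π), we get 1+π = (1 + 4.7%)/(1 + 3.2%) = 1.047/1.032 ≈ 1.01453.
So π ≈ 1.4535%.

1.45%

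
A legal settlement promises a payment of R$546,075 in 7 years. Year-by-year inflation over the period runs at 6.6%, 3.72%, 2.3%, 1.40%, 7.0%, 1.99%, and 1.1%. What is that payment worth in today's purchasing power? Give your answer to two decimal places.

Price-level factor over 7 years: 1.066 × 1.0372 × 1.023 × 1.0140 × 1.070 × 1.0199 × 1.011 ≈ 1.2653941622.
Purchasing power today: R$546,075 divided by that factor.

R$431,545.38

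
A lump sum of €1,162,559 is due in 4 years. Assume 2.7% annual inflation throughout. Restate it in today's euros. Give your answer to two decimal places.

Price-level factor over 4 years: (1 + 2.7%)^4 ≈ 1.1124532634.
Purchasing power today: €1,162,559 divided by that factor.

€1,045,040.76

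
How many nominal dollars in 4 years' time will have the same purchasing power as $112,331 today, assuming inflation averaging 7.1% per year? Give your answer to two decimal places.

$147,794.24

Cumulative price-level factor: (1+7.1%)^4 ≈ 1.3157030557.
The nominal amount required is $112,331 scaled up by that factor.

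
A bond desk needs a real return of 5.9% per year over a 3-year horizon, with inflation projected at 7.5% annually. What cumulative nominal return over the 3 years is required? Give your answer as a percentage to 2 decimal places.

47.54%

Required annual nominal rate: (1+5.9%)(1+7.5%) − 1 = 13.8425%.
Cumulative over 3 years: (1 + 0.138425)^3 − 1 ≈ 0.47541.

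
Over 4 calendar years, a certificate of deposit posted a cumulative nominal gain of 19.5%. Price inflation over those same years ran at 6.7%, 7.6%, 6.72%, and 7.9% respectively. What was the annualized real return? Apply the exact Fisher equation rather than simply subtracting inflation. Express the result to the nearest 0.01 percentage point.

-2.49%

Cumulative inflation factor: 1.067 × 1.076 × 1.0672 × 1.079 ≈ 1.32204.
Nominal growth factor: 1.19500. Real growth factor = 1.19500 / 1.32204 ≈ 0.90391.
Annualized: 0.90391^(1/4) − 1 ≈ -0.02494.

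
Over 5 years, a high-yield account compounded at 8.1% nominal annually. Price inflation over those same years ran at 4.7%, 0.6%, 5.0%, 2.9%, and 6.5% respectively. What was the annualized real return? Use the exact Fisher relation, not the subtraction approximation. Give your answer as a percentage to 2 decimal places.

4.02%

Cumulative inflation factor: 1.047 × 1.006 × 1.050 × 1.029 × 1.065 ≈ 1.21199.
Nominal growth factor: 1.47614. Real growth factor = 1.47614 / 1.21199 ≈ 1.21795.
Annualized: 1.21795^(1/5) − 1 ≈ 0.04022.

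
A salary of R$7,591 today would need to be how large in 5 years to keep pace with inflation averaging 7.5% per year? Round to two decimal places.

Cumulative price-level factor: (1+7.5%)^5 ≈ 1.4356293262.
Multiplying R$7,591 by the price-level factor gives the future nominal sum.

R$10,897.86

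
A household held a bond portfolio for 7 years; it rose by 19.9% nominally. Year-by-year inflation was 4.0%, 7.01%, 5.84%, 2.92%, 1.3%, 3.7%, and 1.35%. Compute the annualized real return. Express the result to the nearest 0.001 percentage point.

-1.047%

Cumulative inflation factor: 1.040 × 1.0701 × 1.0584 × 1.0292 × 1.013 × 1.037 × 1.0135 ≈ 1.29068.
Nominal growth factor: 1.19900. Real growth factor = 1.19900 / 1.29068 ≈ 0.92897.
Annualized: 0.92897^(1/7) − 1 ≈ -0.01047.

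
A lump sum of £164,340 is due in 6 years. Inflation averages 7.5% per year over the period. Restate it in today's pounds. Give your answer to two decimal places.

Price-level factor over 6 years: (1 + 7.5%)^6 ≈ 1.5433015256.
Purchasing power today: £164,340 divided by that factor.

£106,486.00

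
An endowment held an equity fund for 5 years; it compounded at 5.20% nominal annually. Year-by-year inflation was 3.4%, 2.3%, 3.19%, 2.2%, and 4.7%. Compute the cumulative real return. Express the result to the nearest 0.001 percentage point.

Cumulative inflation factor: 1.034 × 1.023 × 1.0319 × 1.022 × 1.047 ≈ 1.16797.
Nominal growth factor: 1.28848. Real growth factor = 1.28848 / 1.16797 ≈ 1.10318.
Total real return ≈ 10.3182%.

10.318%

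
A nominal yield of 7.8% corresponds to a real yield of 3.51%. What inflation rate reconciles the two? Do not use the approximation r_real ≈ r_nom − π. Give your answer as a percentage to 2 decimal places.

4.14%

From (1+r_nom) = (1+r_real)(1+π), we get 1+π = (1 + 7.8%)/(1 + 3.51%) = 1.078/1.0351 ≈ 1.04145.
So π ≈ 4.1445%.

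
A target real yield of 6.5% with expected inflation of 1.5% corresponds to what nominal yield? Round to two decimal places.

8.10%

By the Fisher equation, 1 + r_nom = (1 + 6.5%)(1 + 1.5%) = 1.065 × 1.015 = 1.080975.
So r_nom = 8.0975%.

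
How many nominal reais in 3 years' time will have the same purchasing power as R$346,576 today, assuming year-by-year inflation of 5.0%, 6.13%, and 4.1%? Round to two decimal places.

R$402,046.86

Cumulative price-level factor: 1.050 × 1.0613 × 1.041 = 1.160053965.
The nominal amount required is R$346,576 scaled up by that factor.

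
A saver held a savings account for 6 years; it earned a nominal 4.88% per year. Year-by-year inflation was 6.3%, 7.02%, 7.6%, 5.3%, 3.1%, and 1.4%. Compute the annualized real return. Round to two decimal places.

Cumulative inflation factor: 1.063 × 1.0702 × 1.076 × 1.053 × 1.031 × 1.014 ≈ 1.34752.
Nominal growth factor: 1.33093. Real growth factor = 1.33093 / 1.34752 ≈ 0.98769.
Annualized: 0.98769^(1/6) − 1 ≈ -0.00206.

-0.21%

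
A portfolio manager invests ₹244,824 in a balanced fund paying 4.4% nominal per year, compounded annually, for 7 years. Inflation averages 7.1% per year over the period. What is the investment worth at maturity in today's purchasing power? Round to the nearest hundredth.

Nominal value at maturity: ₹244,824 × (1 + 4.4%)^7 ≈ ₹330,946.26.
Price-level factor over 7 years: (1 + 7.1%)^7 ≈ 1.6163160884.
The maturity value deflated by that factor is the answer in today's purchasing power.

₹204,753.43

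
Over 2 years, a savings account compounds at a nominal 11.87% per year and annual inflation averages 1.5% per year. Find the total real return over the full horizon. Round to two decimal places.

21.48%

The annual real rate is (1+11.87%)/(1+1.5%) − 1 = 10.2167%.
Compounded over 2 years: (1 + 0.102167)^2 − 1 ≈ 0.21477.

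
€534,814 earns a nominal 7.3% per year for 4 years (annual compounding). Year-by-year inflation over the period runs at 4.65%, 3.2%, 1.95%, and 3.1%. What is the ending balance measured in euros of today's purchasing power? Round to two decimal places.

€624,506.31

Nominal value at maturity: €534,814 × (1 + 7.3%)^4 ≈ €708,927.23.
Price-level factor over 4 years: 1.0465 × 1.032 × 1.0195 × 1.031 ≈ 1.1351802467.
The maturity value deflated by that factor is the answer in today's purchasing power.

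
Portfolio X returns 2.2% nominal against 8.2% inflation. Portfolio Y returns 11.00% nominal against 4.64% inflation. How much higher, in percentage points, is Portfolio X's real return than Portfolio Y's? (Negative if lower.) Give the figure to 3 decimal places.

Portfolio X real return: 1.022/1.082 − 1 = -5.5453%.
Portfolio Y real return: 1.1100/1.0464 − 1 = 6.0780%.
Difference: -5.5453 − 6.0780 = -11.6233 pp.

-11.623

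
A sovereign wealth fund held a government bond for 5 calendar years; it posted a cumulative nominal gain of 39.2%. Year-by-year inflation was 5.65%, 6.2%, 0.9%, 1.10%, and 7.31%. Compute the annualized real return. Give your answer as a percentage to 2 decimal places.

2.54%

Cumulative inflation factor: 1.0565 × 1.062 × 1.009 × 1.0110 × 1.0731 ≈ 1.22822.
Nominal growth factor: 1.39200. Real growth factor = 1.39200 / 1.22822 ≈ 1.13335.
Annualized: 1.13335^(1/5) − 1 ≈ 0.02535.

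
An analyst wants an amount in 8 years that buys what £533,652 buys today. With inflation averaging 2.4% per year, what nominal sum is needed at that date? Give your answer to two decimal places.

Cumulative price-level factor: (1+2.4%)^8 ≈ 1.2089258196.
Multiplying £533,652 by the price-level factor gives the future nominal sum.

£645,145.68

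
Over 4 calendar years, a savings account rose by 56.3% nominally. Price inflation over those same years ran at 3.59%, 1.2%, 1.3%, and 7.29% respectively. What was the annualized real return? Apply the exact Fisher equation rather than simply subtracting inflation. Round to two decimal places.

8.22%

Cumulative inflation factor: 1.0359 × 1.012 × 1.013 × 1.0729 ≈ 1.13938.
Nominal growth factor: 1.56300. Real growth factor = 1.56300 / 1.13938 ≈ 1.37180.
Annualized: 1.37180^(1/4) − 1 ≈ 0.08224.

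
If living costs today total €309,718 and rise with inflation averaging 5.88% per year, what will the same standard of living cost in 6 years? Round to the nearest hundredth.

Cumulative price-level factor: (1+5.88%)^6 ≈ 1.4089111165.
The nominal amount required is €309,718 scaled up by that factor.

€436,365.13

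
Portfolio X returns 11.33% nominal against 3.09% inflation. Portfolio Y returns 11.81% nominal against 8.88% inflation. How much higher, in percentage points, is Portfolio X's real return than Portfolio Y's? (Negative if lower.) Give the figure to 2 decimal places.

5.30

Portfolio X real return: 1.1133/1.0309 − 1 = 7.993%.
Portfolio Y real return: 1.1181/1.0888 − 1 = 2.691%.
Difference: 7.993 − 2.691 = 5.302 pp.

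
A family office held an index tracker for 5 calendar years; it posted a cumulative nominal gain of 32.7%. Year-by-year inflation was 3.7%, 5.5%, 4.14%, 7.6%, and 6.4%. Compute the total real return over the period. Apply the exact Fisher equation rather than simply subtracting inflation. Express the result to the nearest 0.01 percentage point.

1.73%

Cumulative inflation factor: 1.037 × 1.055 × 1.0414 × 1.076 × 1.064 ≈ 1.30438.
Nominal growth factor: 1.32700. Real growth factor = 1.32700 / 1.30438 ≈ 1.01734.
Total real return ≈ 1.7345%.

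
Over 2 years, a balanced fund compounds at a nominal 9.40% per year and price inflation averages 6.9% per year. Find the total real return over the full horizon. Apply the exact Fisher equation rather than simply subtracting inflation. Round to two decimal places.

The annual real rate is (1+9.40%)/(1+6.9%) − 1 = 2.3386%.
Compounded over 2 years: (1 + 0.023386)^2 − 1 ≈ 0.04732.

4.73%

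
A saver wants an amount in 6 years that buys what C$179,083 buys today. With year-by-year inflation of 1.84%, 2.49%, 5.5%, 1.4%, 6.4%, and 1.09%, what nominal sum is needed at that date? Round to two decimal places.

Cumulative price-level factor: 1.0184 × 1.0249 × 1.055 × 1.014 × 1.064 × 1.0109 ≈ 1.2009920232.
The nominal amount required is C$179,083 scaled up by that factor.

C$215,077.25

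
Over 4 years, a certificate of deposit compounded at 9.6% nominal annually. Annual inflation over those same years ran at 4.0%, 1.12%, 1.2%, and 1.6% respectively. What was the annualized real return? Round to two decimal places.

Cumulative inflation factor: 1.040 × 1.0112 × 1.012 × 1.016 ≈ 1.08130.
Nominal growth factor: 1.44292. Real growth factor = 1.44292 / 1.08130 ≈ 1.33444.
Annualized: 1.33444^(1/4) − 1 ≈ 0.07479.

7.48%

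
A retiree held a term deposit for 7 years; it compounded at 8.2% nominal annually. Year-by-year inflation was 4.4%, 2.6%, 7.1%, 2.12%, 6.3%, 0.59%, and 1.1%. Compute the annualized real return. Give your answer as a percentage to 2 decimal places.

4.61%

Cumulative inflation factor: 1.044 × 1.026 × 1.071 × 1.0212 × 1.063 × 1.0059 × 1.011 ≈ 1.26645.
Nominal growth factor: 1.73616. Real growth factor = 1.73616 / 1.26645 ≈ 1.37089.
Annualized: 1.37089^(1/7) − 1 ≈ 0.04610.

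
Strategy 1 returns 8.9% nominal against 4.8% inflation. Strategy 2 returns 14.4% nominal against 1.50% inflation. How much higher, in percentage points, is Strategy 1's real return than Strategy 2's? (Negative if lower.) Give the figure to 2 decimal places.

Strategy 1 real return: 1.089/1.048 − 1 = 3.912%.
Strategy 2 real return: 1.144/1.0150 − 1 = 12.709%.
Difference: 3.912 − 12.709 = -8.797 pp.

-8.80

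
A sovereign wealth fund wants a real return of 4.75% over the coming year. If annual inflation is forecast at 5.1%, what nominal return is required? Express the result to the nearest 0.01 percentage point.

By the Fisher equation, 1 + r_nom = (1 + 4.75%)(1 + 5.1%) = 1.0475 × 1.051 = 1.1009225.
So r_nom = 10.09225%.

10.09%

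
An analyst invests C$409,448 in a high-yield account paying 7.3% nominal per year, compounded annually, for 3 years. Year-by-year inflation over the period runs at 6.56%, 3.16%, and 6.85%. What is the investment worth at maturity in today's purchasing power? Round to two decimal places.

Nominal value at maturity: C$409,448 × (1 + 7.3%)^3 ≈ C$505,822.24.
Price-level factor over 3 years: 1.0656 × 1.0316 × 1.0685 ≈ 1.1745731578.
The maturity value deflated by that factor is the answer in today's purchasing power.

C$430,643.45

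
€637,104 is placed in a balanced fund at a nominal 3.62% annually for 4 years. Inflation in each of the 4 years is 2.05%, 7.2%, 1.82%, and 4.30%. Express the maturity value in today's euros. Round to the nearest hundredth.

€632,207.27

Nominal value at maturity: €637,104 × (1 + 3.62%)^4 ≈ €734,487.96.
Price-level factor over 4 years: 1.0205 × 1.072 × 1.0182 × 1.0430 ≈ 1.1617834768.
The maturity value deflated by that factor is the answer in today's purchasing power.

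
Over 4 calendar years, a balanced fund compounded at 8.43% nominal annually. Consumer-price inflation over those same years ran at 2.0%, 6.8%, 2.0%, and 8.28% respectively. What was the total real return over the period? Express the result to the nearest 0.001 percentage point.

14.889%

Cumulative inflation factor: 1.020 × 1.068 × 1.020 × 1.0828 ≈ 1.20315.
Nominal growth factor: 1.38229. Real growth factor = 1.38229 / 1.20315 ≈ 1.14889.
Total real return ≈ 14.8889%.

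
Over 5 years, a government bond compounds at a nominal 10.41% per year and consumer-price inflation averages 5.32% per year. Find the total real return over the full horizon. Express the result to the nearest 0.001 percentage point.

The annual real rate is (1+10.41%)/(1+5.32%) − 1 = 4.8329%.
Compounded over 5 years: (1 + 0.048329)^5 − 1 ≈ 0.26616.

26.616%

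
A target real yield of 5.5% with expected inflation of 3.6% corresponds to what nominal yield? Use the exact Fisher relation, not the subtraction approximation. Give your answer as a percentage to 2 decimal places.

By the Fisher equation, 1 + r_nom = (1 + 5.5%)(1 + 3.6%) = 1.055 × 1.036 = 1.09298.
So r_nom = 9.298%.

9.30%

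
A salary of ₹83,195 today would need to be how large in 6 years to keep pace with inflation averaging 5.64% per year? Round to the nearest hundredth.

Cumulative price-level factor: (1+5.64%)^6 ≈ 1.3898577568.
The nominal amount required is ₹83,195 scaled up by that factor.

₹115,629.22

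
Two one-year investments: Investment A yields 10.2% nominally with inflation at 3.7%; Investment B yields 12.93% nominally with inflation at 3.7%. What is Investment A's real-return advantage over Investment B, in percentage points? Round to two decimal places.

-2.63

Investment A real return: 1.102/1.037 − 1 = 6.268%.
Investment B real return: 1.1293/1.037 − 1 = 8.901%.
Difference: 6.268 − 8.901 = -2.633 pp.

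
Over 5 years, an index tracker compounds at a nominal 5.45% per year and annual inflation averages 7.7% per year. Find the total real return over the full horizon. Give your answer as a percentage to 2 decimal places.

-10.02%

The annual real rate is (1+5.45%)/(1+7.7%) − 1 = -2.0891%.
Compounded over 5 years: (1 + -0.020891)^5 − 1 ≈ -0.10018.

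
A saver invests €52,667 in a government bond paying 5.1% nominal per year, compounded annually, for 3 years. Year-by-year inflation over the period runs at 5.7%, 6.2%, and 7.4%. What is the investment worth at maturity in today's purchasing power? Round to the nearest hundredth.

€50,715.76

Nominal value at maturity: €52,667 × (1 + 5.1%)^3 ≈ €61,143.00.
Price-level factor over 3 years: 1.057 × 1.062 × 1.074 = 1.205601516.
Dividing the nominal maturity value by the price-level factor gives the value in today's money.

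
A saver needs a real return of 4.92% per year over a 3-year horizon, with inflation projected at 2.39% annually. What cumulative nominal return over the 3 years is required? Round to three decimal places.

Required annual nominal rate: (1+4.92%)(1+2.39%) − 1 = 7.427588%.
Cumulative over 3 years: (1 + 0.07427588)^3 − 1 ≈ 0.23979.

23.979%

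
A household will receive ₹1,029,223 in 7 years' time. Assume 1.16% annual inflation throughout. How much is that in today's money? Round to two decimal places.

Price-level factor over 7 years: (1 + 1.16%)^7 ≈ 1.0840810295.
Purchasing power today: ₹1,029,223 divided by that factor.

₹949,396.74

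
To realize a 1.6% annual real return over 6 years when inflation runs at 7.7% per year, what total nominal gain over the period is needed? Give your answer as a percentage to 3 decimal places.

Required annual nominal rate: (1+1.6%)(1+7.7%) − 1 = 9.4232%.
Cumulative over 6 years: (1 + 0.094232)^6 − 1 ≈ 0.71655.

71.655%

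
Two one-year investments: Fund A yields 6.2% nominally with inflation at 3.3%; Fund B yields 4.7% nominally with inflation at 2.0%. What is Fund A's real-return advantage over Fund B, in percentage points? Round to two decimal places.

0.16

Fund A real return: 1.062/1.033 − 1 = 2.807%.
Fund B real return: 1.047/1.020 − 1 = 2.647%.
Difference: 2.807 − 2.647 = 0.160 pp.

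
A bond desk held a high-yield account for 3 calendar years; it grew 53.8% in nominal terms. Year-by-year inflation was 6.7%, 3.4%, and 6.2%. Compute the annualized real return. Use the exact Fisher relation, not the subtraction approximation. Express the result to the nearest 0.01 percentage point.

Cumulative inflation factor: 1.067 × 1.034 × 1.062 ≈ 1.17168.
Nominal growth factor: 1.53800. Real growth factor = 1.53800 / 1.17168 ≈ 1.31264.
Annualized: 1.31264^(1/3) − 1 ≈ 0.09492.

9.49%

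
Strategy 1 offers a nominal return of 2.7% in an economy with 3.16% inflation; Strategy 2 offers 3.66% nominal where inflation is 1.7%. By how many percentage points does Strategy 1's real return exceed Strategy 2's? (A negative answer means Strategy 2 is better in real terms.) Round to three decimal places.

Strategy 1 real return: 1.027/1.0316 − 1 = -0.4459%.
Strategy 2 real return: 1.0366/1.017 − 1 = 1.9272%.
Difference: -0.4459 − 1.9272 = -2.3731 pp.

-2.373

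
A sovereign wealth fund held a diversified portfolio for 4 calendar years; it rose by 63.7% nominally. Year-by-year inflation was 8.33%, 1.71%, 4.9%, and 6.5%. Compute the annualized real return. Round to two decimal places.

Cumulative inflation factor: 1.0833 × 1.0171 × 1.049 × 1.065 ≈ 1.23094.
Nominal growth factor: 1.63700. Real growth factor = 1.63700 / 1.23094 ≈ 1.32988.
Annualized: 1.32988^(1/4) − 1 ≈ 0.07387.

7.39%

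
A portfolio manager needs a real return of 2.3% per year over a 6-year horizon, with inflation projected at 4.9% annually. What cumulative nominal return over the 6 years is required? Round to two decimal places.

52.72%

Required annual nominal rate: (1+2.3%)(1+4.9%) − 1 = 7.3127%.
Cumulative over 6 years: (1 + 0.073127)^6 − 1 ≈ 0.52724.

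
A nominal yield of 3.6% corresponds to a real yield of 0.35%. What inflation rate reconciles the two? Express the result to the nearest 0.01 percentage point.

From (1+r_nom) = (1+r_real)(1+π), we get 1+π = (1 + 3.6%)/(1 + 0.35%) = 1.036/1.0035 ≈ 1.03239.
So π ≈ 3.2387%.

3.24%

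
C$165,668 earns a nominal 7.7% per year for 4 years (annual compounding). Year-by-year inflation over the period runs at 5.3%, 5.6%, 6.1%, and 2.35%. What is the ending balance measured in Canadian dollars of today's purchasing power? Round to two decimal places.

Nominal value at maturity: C$165,668 × (1 + 7.7%)^4 ≈ C$222,895.57.
Price-level factor over 4 years: 1.053 × 1.056 × 1.061 × 1.0235 ≈ 1.2075233021.
Dividing the nominal maturity value by the price-level factor gives the value in today's money.

C$184,589.04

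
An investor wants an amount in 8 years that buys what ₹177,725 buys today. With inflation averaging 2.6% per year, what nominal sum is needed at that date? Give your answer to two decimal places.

₹218,236.51

Cumulative price-level factor: (1+2.6%)^8 ≈ 1.2279449184.
Multiplying ₹177,725 by the price-level factor gives the future nominal sum.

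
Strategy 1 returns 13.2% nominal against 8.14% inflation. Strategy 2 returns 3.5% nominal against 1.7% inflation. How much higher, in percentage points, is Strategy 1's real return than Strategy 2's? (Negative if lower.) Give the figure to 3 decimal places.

Strategy 1 real return: 1.132/1.0814 − 1 = 4.6791%.
Strategy 2 real return: 1.035/1.017 − 1 = 1.7699%.
Difference: 4.6791 − 1.7699 = 2.9092 pp.

2.909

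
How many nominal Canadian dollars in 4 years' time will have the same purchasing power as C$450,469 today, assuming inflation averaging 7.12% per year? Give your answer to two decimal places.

C$593,126.28

Cumulative price-level factor: (1+7.12%)^4 ≈ 1.3166861157.
The nominal amount required is C$450,469 scaled up by that factor.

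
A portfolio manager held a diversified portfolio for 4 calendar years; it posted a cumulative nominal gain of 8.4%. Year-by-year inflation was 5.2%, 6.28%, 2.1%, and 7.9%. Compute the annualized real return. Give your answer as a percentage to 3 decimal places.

-3.144%

Cumulative inflation factor: 1.052 × 1.0628 × 1.021 × 1.079 ≈ 1.23173.
Nominal growth factor: 1.08400. Real growth factor = 1.08400 / 1.23173 ≈ 0.88007.
Annualized: 0.88007^(1/4) − 1 ≈ -0.03144.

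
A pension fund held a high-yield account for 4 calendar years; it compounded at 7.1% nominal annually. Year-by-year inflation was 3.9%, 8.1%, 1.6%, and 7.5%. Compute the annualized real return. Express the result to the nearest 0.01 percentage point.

1.77%

Cumulative inflation factor: 1.039 × 1.081 × 1.016 × 1.075 ≈ 1.22671.
Nominal growth factor: 1.31570. Real growth factor = 1.31570 / 1.22671 ≈ 1.07254.
Annualized: 1.07254^(1/4) − 1 ≈ 0.01766.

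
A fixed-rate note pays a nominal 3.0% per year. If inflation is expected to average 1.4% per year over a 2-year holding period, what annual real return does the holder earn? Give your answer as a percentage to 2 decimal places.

1.58%

With constant rates the annual real return is the same each year: (1+3.0%)/(1+1.4%) − 1 = 0.01578.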